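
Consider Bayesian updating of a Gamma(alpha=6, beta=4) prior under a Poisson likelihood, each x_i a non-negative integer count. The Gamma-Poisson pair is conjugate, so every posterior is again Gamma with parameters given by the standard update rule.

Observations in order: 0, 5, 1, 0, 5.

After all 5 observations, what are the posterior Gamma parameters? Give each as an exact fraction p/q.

alpha=17, beta=9

obs 1: x=0 → posterior Gamma(6, 5)
obs 2: x=5 → posterior Gamma(11, 6)
obs 3: x=1 → posterior Gamma(12, 7)
obs 4: x=0 → posterior Gamma(12, 8)
obs 5: x=5 → posterior Gamma(17, 9)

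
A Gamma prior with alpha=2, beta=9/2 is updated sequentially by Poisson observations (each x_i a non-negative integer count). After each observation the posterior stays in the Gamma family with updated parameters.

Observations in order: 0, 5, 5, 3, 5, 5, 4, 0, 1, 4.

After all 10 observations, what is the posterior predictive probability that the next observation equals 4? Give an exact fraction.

obs 1: x=0 → posterior Gamma(2, 11/2)
obs 2: x=5 → posterior Gamma(7, 13/2)
obs 3: x=5 → posterior Gamma(12, 15/2)
obs 4: x=3 → posterior Gamma(15, 17/2)
obs 5: x=5 → posterior Gamma(20, 19/2)
obs 6: x=5 → posterior Gamma(25, 21/2)
obs 7: x=4 → posterior Gamma(29, 23/2)
obs 8: x=0 → posterior Gamma(29, 25/2)
obs 9: x=1 → posterior Gamma(30, 27/2)
obs 10: x=4 → posterior Gamma(34, 29/2)

55653419755155465291411332715259792570458802103511370320/469617601052052260270453789356081086213146883053578155841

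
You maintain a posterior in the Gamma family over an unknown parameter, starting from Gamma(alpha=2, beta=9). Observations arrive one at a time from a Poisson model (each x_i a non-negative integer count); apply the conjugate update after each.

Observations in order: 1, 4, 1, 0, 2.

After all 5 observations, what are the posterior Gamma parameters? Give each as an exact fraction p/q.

alpha=10, beta=14

obs 1: x=1 → posterior Gamma(3, 10)
obs 2: x=4 → posterior Gamma(7, 11)
obs 3: x=1 → posterior Gamma(8, 12)
obs 4: x=0 → posterior Gamma(8, 13)
obs 5: x=2 → posterior Gamma(10, 14)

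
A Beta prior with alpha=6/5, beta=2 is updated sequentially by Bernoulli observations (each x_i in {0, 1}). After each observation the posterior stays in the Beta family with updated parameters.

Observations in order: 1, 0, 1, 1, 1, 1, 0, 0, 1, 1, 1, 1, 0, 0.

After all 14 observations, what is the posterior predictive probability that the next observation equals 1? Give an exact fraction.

obs 1: x=1 → posterior Beta(11/5, 2)
obs 2: x=0 → posterior Beta(11/5, 3)
obs 3: x=1 → posterior Beta(16/5, 3)
obs 4: x=1 → posterior Beta(21/5, 3)
obs 5: x=1 → posterior Beta(26/5, 3)
obs 6: x=1 → posterior Beta(31/5, 3)
obs 7: x=0 → posterior Beta(31/5, 4)
obs 8: x=0 → posterior Beta(31/5, 5)
obs 9: x=1 → posterior Beta(36/5, 5)
obs 10: x=1 → posterior Beta(41/5, 5)
obs 11: x=1 → posterior Beta(46/5, 5)
obs 12: x=1 → posterior Beta(51/5, 5)
obs 13: x=0 → posterior Beta(51/5, 6)
obs 14: x=0 → posterior Beta(51/5, 7)

51/86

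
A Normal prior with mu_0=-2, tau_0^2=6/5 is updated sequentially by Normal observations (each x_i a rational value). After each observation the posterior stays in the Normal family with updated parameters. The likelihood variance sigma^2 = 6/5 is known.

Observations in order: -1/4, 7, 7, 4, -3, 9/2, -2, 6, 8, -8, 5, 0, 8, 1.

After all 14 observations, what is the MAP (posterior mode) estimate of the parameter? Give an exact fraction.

obs 1: x=-1/4 → posterior Normal(-9/8, 3/5)
obs 2: x=7 → posterior Normal(19/12, 2/5)
obs 3: x=7 → posterior Normal(47/16, 3/10)
obs 4: x=4 → posterior Normal(63/20, 6/25)
obs 5: x=-3 → posterior Normal(17/8, 1/5)
obs 6: x=9/2 → posterior Normal(69/28, 6/35)
obs 7: x=-2 → posterior Normal(61/32, 3/20)
obs 8: x=6 → posterior Normal(85/36, 2/15)
obs 9: x=8 → posterior Normal(117/40, 3/25)
obs 10: x=-8 → posterior Normal(85/44, 6/55)
obs 11: x=5 → posterior Normal(35/16, 1/10)
obs 12: x=0 → posterior Normal(105/52, 6/65)
obs 13: x=8 → posterior Normal(137/56, 3/35)
obs 14: x=1 → posterior Normal(47/20, 2/25)

47/20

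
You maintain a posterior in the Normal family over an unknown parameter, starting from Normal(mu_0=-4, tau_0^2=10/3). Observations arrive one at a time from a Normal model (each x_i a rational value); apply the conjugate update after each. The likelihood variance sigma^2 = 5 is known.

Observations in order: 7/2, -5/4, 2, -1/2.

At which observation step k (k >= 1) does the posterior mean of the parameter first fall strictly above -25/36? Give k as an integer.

k = 3

obs 1: x=7/2 → posterior Normal(-1, 2)
obs 2: x=-5/4 → posterior Normal(-15/14, 10/7)
obs 3: x=2 → posterior Normal(-7/18, 10/9)
obs 4: x=-1/2 → posterior Normal(-9/22, 10/11)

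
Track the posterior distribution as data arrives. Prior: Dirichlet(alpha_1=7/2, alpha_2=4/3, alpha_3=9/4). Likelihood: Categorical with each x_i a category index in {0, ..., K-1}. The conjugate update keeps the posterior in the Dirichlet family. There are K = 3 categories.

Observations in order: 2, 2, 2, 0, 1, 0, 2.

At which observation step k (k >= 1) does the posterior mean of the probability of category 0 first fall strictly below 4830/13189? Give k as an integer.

obs 1: x=2 → posterior Dirichlet(7/2, 4/3, 13/4)
obs 2: x=2 → posterior Dirichlet(7/2, 4/3, 17/4)
obs 3: x=2 → posterior Dirichlet(7/2, 4/3, 21/4)
obs 4: x=0 → posterior Dirichlet(9/2, 4/3, 21/4)
obs 5: x=1 → posterior Dirichlet(9/2, 7/3, 21/4)
obs 6: x=0 → posterior Dirichlet(11/2, 7/3, 21/4)
obs 7: x=2 → posterior Dirichlet(11/2, 7/3, 25/4)

k = 3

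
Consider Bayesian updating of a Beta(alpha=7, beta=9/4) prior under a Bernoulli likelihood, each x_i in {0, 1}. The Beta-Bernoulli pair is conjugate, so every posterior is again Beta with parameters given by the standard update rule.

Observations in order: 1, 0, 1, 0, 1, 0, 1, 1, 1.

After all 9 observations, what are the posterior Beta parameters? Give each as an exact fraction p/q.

obs 1: x=1 → posterior Beta(8, 9/4)
obs 2: x=0 → posterior Beta(8, 13/4)
obs 3: x=1 → posterior Beta(9, 13/4)
obs 4: x=0 → posterior Beta(9, 17/4)
obs 5: x=1 → posterior Beta(10, 17/4)
obs 6: x=0 → posterior Beta(10, 21/4)
obs 7: x=1 → posterior Beta(11, 21/4)
obs 8: x=1 → posterior Beta(12, 21/4)
obs 9: x=1 → posterior Beta(13, 21/4)

alpha=13, beta=21/4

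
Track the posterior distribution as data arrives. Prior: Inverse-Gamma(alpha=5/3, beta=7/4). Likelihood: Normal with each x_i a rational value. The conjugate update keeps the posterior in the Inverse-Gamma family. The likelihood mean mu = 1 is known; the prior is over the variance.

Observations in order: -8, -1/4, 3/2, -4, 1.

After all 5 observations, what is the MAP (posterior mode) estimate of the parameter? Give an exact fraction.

5343/496

obs 1: x=-8 → posterior Inverse-Gamma(13/6, 169/4)
obs 2: x=-1/4 → posterior Inverse-Gamma(8/3, 1377/32)
obs 3: x=3/2 → posterior Inverse-Gamma(19/6, 1381/32)
obs 4: x=-4 → posterior Inverse-Gamma(11/3, 1781/32)
obs 5: x=1 → posterior Inverse-Gamma(25/6, 1781/32)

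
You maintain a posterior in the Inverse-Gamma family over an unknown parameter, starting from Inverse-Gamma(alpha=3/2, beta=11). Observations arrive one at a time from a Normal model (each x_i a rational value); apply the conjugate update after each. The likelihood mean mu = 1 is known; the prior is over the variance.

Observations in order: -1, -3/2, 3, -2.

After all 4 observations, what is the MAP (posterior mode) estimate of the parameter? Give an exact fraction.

181/36

obs 1: x=-1 → posterior Inverse-Gamma(2, 13)
obs 2: x=-3/2 → posterior Inverse-Gamma(5/2, 129/8)
obs 3: x=3 → posterior Inverse-Gamma(3, 145/8)
obs 4: x=-2 → posterior Inverse-Gamma(7/2, 181/8)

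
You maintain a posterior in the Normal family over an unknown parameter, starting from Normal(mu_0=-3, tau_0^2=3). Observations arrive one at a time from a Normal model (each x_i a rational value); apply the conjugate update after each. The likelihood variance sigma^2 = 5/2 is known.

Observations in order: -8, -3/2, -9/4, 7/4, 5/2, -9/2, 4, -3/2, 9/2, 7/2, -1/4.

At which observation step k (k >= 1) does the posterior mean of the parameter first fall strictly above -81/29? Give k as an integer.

k = 4

obs 1: x=-8 → posterior Normal(-63/11, 15/11)
obs 2: x=-3/2 → posterior Normal(-72/17, 15/17)
obs 3: x=-9/4 → posterior Normal(-171/46, 15/23)
obs 4: x=7/4 → posterior Normal(-75/29, 15/29)
obs 5: x=5/2 → posterior Normal(-12/7, 3/7)
obs 6: x=-9/2 → posterior Normal(-87/41, 15/41)
obs 7: x=4 → posterior Normal(-63/47, 15/47)
obs 8: x=-3/2 → posterior Normal(-72/53, 15/53)
obs 9: x=9/2 → posterior Normal(-45/59, 15/59)
obs 10: x=7/2 → posterior Normal(-24/65, 3/13)
obs 11: x=-1/4 → posterior Normal(-51/142, 15/71)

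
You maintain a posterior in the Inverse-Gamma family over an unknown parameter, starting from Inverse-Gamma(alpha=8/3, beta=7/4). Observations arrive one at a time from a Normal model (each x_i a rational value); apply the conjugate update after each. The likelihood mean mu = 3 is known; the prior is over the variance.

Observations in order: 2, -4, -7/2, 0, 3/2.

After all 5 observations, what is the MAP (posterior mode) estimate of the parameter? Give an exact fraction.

obs 1: x=2 → posterior Inverse-Gamma(19/6, 9/4)
obs 2: x=-4 → posterior Inverse-Gamma(11/3, 107/4)
obs 3: x=-7/2 → posterior Inverse-Gamma(25/6, 383/8)
obs 4: x=0 → posterior Inverse-Gamma(14/3, 419/8)
obs 5: x=3/2 → posterior Inverse-Gamma(31/6, 107/2)

321/37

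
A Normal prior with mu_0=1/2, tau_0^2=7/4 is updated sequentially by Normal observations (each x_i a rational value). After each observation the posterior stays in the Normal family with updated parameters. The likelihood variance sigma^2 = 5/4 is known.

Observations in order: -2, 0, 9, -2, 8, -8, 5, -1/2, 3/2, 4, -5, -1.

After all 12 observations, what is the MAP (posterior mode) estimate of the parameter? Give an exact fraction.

131/178

obs 1: x=-2 → posterior Normal(-23/24, 35/48)
obs 2: x=0 → posterior Normal(-23/38, 35/76)
obs 3: x=9 → posterior Normal(103/52, 35/104)
obs 4: x=-2 → posterior Normal(25/22, 35/132)
obs 5: x=8 → posterior Normal(187/80, 7/32)
obs 6: x=-8 → posterior Normal(75/94, 35/188)
obs 7: x=5 → posterior Normal(145/108, 35/216)
obs 8: x=-1/2 → posterior Normal(69/61, 35/244)
obs 9: x=3/2 → posterior Normal(159/136, 35/272)
obs 10: x=4 → posterior Normal(43/30, 7/60)
obs 11: x=-5 → posterior Normal(145/164, 35/328)
obs 12: x=-1 → posterior Normal(131/178, 35/356)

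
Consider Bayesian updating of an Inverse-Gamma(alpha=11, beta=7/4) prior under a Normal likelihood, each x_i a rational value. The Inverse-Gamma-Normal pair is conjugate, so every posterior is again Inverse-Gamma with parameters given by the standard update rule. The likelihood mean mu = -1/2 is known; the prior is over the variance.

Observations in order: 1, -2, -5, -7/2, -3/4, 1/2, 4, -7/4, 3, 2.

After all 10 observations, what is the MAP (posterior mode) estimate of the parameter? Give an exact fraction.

obs 1: x=1 → posterior Inverse-Gamma(23/2, 23/8)
obs 2: x=-2 → posterior Inverse-Gamma(12, 4)
obs 3: x=-5 → posterior Inverse-Gamma(25/2, 113/8)
obs 4: x=-7/2 → posterior Inverse-Gamma(13, 149/8)
obs 5: x=-3/4 → posterior Inverse-Gamma(27/2, 597/32)
obs 6: x=1/2 → posterior Inverse-Gamma(14, 613/32)
obs 7: x=4 → posterior Inverse-Gamma(29/2, 937/32)
obs 8: x=-7/4 → posterior Inverse-Gamma(15, 481/16)
obs 9: x=3 → posterior Inverse-Gamma(31/2, 579/16)
obs 10: x=2 → posterior Inverse-Gamma(16, 629/16)

37/16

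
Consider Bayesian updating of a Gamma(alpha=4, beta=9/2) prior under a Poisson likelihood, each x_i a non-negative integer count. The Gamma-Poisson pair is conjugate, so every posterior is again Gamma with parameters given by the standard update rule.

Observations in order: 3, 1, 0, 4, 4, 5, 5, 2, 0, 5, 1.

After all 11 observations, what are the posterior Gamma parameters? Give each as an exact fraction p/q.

alpha=34, beta=31/2

obs 1: x=3 → posterior Gamma(7, 11/2)
obs 2: x=1 → posterior Gamma(8, 13/2)
obs 3: x=0 → posterior Gamma(8, 15/2)
obs 4: x=4 → posterior Gamma(12, 17/2)
obs 5: x=4 → posterior Gamma(16, 19/2)
obs 6: x=5 → posterior Gamma(21, 21/2)
obs 7: x=5 → posterior Gamma(26, 23/2)
obs 8: x=2 → posterior Gamma(28, 25/2)
obs 9: x=0 → posterior Gamma(28, 27/2)
obs 10: x=5 → posterior Gamma(33, 29/2)
obs 11: x=1 → posterior Gamma(34, 31/2)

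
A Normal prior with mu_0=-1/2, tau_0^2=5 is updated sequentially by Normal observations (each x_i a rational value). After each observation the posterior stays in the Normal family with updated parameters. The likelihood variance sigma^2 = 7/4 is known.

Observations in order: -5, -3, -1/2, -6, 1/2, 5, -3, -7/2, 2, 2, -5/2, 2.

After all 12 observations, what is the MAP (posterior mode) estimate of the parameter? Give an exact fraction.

-487/494

obs 1: x=-5 → posterior Normal(-23/6, 35/27)
obs 2: x=-3 → posterior Normal(-327/94, 35/47)
obs 3: x=-1/2 → posterior Normal(-347/134, 35/67)
obs 4: x=-6 → posterior Normal(-587/174, 35/87)
obs 5: x=1/2 → posterior Normal(-567/214, 35/107)
obs 6: x=5 → posterior Normal(-367/254, 35/127)
obs 7: x=-3 → posterior Normal(-487/294, 5/21)
obs 8: x=-7/2 → posterior Normal(-627/334, 35/167)
obs 9: x=2 → posterior Normal(-547/374, 35/187)
obs 10: x=2 → posterior Normal(-467/414, 35/207)
obs 11: x=-5/2 → posterior Normal(-567/454, 35/227)
obs 12: x=2 → posterior Normal(-487/494, 35/247)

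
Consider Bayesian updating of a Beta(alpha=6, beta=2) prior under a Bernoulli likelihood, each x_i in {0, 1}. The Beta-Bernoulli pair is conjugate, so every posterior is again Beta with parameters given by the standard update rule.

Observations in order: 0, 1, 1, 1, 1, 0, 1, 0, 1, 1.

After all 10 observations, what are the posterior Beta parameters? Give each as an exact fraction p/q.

obs 1: x=0 → posterior Beta(6, 3)
obs 2: x=1 → posterior Beta(7, 3)
obs 3: x=1 → posterior Beta(8, 3)
obs 4: x=1 → posterior Beta(9, 3)
obs 5: x=1 → posterior Beta(10, 3)
obs 6: x=0 → posterior Beta(10, 4)
obs 7: x=1 → posterior Beta(11, 4)
obs 8: x=0 → posterior Beta(11, 5)
obs 9: x=1 → posterior Beta(12, 5)
obs 10: x=1 → posterior Beta(13, 5)

alpha=13, beta=5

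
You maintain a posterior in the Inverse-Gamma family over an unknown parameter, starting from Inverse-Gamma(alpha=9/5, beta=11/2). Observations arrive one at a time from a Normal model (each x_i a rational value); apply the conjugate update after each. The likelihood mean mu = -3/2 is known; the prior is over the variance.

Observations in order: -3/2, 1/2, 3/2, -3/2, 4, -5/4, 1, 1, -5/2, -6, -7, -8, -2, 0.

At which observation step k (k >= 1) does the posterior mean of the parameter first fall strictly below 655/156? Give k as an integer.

obs 1: x=-3/2 → posterior Inverse-Gamma(23/10, 11/2)
obs 2: x=1/2 → posterior Inverse-Gamma(14/5, 15/2)
obs 3: x=3/2 → posterior Inverse-Gamma(33/10, 12)
obs 4: x=-3/2 → posterior Inverse-Gamma(19/5, 12)
obs 5: x=4 → posterior Inverse-Gamma(43/10, 217/8)
obs 6: x=-5/4 → posterior Inverse-Gamma(24/5, 869/32)
obs 7: x=1 → posterior Inverse-Gamma(53/10, 969/32)
obs 8: x=1 → posterior Inverse-Gamma(29/5, 1069/32)
obs 9: x=-5/2 → posterior Inverse-Gamma(63/10, 1085/32)
obs 10: x=-6 → posterior Inverse-Gamma(34/5, 1409/32)
obs 11: x=-7 → posterior Inverse-Gamma(73/10, 1893/32)
obs 12: x=-8 → posterior Inverse-Gamma(39/5, 2569/32)
obs 13: x=-2 → posterior Inverse-Gamma(83/10, 2573/32)
obs 14: x=0 → posterior Inverse-Gamma(44/5, 2609/32)

k = 2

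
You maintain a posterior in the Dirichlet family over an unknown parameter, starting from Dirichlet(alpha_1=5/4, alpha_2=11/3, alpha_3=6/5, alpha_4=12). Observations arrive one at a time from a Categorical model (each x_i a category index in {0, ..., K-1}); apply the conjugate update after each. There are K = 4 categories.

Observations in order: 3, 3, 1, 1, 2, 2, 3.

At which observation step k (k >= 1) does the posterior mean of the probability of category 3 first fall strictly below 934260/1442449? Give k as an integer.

obs 1: x=3 → posterior Dirichlet(5/4, 11/3, 6/5, 13)
obs 2: x=3 → posterior Dirichlet(5/4, 11/3, 6/5, 14)
obs 3: x=1 → posterior Dirichlet(5/4, 14/3, 6/5, 14)
obs 4: x=1 → posterior Dirichlet(5/4, 17/3, 6/5, 14)
obs 5: x=2 → posterior Dirichlet(5/4, 17/3, 11/5, 14)
obs 6: x=2 → posterior Dirichlet(5/4, 17/3, 16/5, 14)
obs 7: x=3 → posterior Dirichlet(5/4, 17/3, 16/5, 15)

k = 4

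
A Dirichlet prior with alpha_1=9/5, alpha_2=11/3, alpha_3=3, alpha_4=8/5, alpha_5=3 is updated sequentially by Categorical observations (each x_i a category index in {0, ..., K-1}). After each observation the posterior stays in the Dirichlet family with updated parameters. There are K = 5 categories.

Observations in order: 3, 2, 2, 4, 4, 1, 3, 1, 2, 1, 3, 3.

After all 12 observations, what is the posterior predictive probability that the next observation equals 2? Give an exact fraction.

45/188

obs 1: x=3 → posterior Dirichlet(9/5, 11/3, 3, 13/5, 3)
obs 2: x=2 → posterior Dirichlet(9/5, 11/3, 4, 13/5, 3)
obs 3: x=2 → posterior Dirichlet(9/5, 11/3, 5, 13/5, 3)
obs 4: x=4 → posterior Dirichlet(9/5, 11/3, 5, 13/5, 4)
obs 5: x=4 → posterior Dirichlet(9/5, 11/3, 5, 13/5, 5)
obs 6: x=1 → posterior Dirichlet(9/5, 14/3, 5, 13/5, 5)
obs 7: x=3 → posterior Dirichlet(9/5, 14/3, 5, 18/5, 5)
obs 8: x=1 → posterior Dirichlet(9/5, 17/3, 5, 18/5, 5)
obs 9: x=2 → posterior Dirichlet(9/5, 17/3, 6, 18/5, 5)
obs 10: x=1 → posterior Dirichlet(9/5, 20/3, 6, 18/5, 5)
obs 11: x=3 → posterior Dirichlet(9/5, 20/3, 6, 23/5, 5)
obs 12: x=3 → posterior Dirichlet(9/5, 20/3, 6, 28/5, 5)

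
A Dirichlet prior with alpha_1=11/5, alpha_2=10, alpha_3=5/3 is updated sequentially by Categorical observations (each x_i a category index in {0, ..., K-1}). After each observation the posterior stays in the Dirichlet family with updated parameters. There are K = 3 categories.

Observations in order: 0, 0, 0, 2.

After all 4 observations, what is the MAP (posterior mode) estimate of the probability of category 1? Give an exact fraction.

135/223

obs 1: x=0 → posterior Dirichlet(16/5, 10, 5/3)
obs 2: x=0 → posterior Dirichlet(21/5, 10, 5/3)
obs 3: x=0 → posterior Dirichlet(26/5, 10, 5/3)
obs 4: x=2 → posterior Dirichlet(26/5, 10, 8/3)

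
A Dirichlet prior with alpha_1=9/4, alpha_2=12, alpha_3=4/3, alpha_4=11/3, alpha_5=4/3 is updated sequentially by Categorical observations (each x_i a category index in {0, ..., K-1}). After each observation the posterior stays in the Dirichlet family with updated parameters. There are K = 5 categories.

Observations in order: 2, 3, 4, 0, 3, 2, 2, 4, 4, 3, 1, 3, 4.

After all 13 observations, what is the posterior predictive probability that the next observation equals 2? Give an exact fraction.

4/31

obs 1: x=2 → posterior Dirichlet(9/4, 12, 7/3, 11/3, 4/3)
obs 2: x=3 → posterior Dirichlet(9/4, 12, 7/3, 14/3, 4/3)
obs 3: x=4 → posterior Dirichlet(9/4, 12, 7/3, 14/3, 7/3)
obs 4: x=0 → posterior Dirichlet(13/4, 12, 7/3, 14/3, 7/3)
obs 5: x=3 → posterior Dirichlet(13/4, 12, 7/3, 17/3, 7/3)
obs 6: x=2 → posterior Dirichlet(13/4, 12, 10/3, 17/3, 7/3)
obs 7: x=2 → posterior Dirichlet(13/4, 12, 13/3, 17/3, 7/3)
obs 8: x=4 → posterior Dirichlet(13/4, 12, 13/3, 17/3, 10/3)
obs 9: x=4 → posterior Dirichlet(13/4, 12, 13/3, 17/3, 13/3)
obs 10: x=3 → posterior Dirichlet(13/4, 12, 13/3, 20/3, 13/3)
obs 11: x=1 → posterior Dirichlet(13/4, 13, 13/3, 20/3, 13/3)
obs 12: x=3 → posterior Dirichlet(13/4, 13, 13/3, 23/3, 13/3)
obs 13: x=4 → posterior Dirichlet(13/4, 13, 13/3, 23/3, 16/3)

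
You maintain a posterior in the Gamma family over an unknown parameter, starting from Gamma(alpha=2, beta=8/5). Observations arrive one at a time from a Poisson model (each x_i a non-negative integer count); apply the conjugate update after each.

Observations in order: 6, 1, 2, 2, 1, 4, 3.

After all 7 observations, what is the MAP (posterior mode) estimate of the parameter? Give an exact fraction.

obs 1: x=6 → posterior Gamma(8, 13/5)
obs 2: x=1 → posterior Gamma(9, 18/5)
obs 3: x=2 → posterior Gamma(11, 23/5)
obs 4: x=2 → posterior Gamma(13, 28/5)
obs 5: x=1 → posterior Gamma(14, 33/5)
obs 6: x=4 → posterior Gamma(18, 38/5)
obs 7: x=3 → posterior Gamma(21, 43/5)

100/43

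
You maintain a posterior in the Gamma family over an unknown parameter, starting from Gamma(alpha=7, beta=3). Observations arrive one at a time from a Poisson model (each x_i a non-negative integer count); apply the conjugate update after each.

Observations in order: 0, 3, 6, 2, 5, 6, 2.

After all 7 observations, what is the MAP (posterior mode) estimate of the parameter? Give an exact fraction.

obs 1: x=0 → posterior Gamma(7, 4)
obs 2: x=3 → posterior Gamma(10, 5)
obs 3: x=6 → posterior Gamma(16, 6)
obs 4: x=2 → posterior Gamma(18, 7)
obs 5: x=5 → posterior Gamma(23, 8)
obs 6: x=6 → posterior Gamma(29, 9)
obs 7: x=2 → posterior Gamma(31, 10)

3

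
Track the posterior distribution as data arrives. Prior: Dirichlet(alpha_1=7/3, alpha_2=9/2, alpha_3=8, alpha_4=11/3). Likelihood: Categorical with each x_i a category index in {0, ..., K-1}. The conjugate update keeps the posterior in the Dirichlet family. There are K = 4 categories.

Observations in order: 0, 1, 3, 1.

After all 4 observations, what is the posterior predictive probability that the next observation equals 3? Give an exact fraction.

28/135

obs 1: x=0 → posterior Dirichlet(10/3, 9/2, 8, 11/3)
obs 2: x=1 → posterior Dirichlet(10/3, 11/2, 8, 11/3)
obs 3: x=3 → posterior Dirichlet(10/3, 11/2, 8, 14/3)
obs 4: x=1 → posterior Dirichlet(10/3, 13/2, 8, 14/3)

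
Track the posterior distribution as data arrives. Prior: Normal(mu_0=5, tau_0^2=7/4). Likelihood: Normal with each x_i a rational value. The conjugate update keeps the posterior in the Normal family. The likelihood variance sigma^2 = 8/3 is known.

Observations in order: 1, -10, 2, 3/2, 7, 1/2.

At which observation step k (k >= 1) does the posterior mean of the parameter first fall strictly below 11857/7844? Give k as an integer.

obs 1: x=1 → posterior Normal(181/53, 56/53)
obs 2: x=-10 → posterior Normal(-29/74, 28/37)
obs 3: x=2 → posterior Normal(13/95, 56/95)
obs 4: x=3/2 → posterior Normal(89/232, 14/29)
obs 5: x=7 → posterior Normal(383/274, 56/137)
obs 6: x=1/2 → posterior Normal(101/79, 28/79)

k = 2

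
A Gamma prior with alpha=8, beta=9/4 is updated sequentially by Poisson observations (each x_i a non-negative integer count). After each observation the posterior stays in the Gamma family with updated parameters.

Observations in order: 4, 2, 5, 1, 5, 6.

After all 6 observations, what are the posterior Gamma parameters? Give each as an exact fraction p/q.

obs 1: x=4 → posterior Gamma(12, 13/4)
obs 2: x=2 → posterior Gamma(14, 17/4)
obs 3: x=5 → posterior Gamma(19, 21/4)
obs 4: x=1 → posterior Gamma(20, 25/4)
obs 5: x=5 → posterior Gamma(25, 29/4)
obs 6: x=6 → posterior Gamma(31, 33/4)

alpha=31, beta=33/4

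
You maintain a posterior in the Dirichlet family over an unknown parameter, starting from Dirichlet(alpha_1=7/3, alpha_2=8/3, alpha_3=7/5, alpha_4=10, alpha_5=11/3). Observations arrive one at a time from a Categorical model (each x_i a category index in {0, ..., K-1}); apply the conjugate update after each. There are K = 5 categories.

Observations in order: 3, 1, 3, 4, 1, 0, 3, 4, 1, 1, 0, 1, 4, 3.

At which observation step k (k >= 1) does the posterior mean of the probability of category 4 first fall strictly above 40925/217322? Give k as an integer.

obs 1: x=3 → posterior Dirichlet(7/3, 8/3, 7/5, 11, 11/3)
obs 2: x=1 → posterior Dirichlet(7/3, 11/3, 7/5, 11, 11/3)
obs 3: x=3 → posterior Dirichlet(7/3, 11/3, 7/5, 12, 11/3)
obs 4: x=4 → posterior Dirichlet(7/3, 11/3, 7/5, 12, 14/3)
obs 5: x=1 → posterior Dirichlet(7/3, 14/3, 7/5, 12, 14/3)
obs 6: x=0 → posterior Dirichlet(10/3, 14/3, 7/5, 12, 14/3)
obs 7: x=3 → posterior Dirichlet(10/3, 14/3, 7/5, 13, 14/3)
obs 8: x=4 → posterior Dirichlet(10/3, 14/3, 7/5, 13, 17/3)
obs 9: x=1 → posterior Dirichlet(10/3, 17/3, 7/5, 13, 17/3)
obs 10: x=1 → posterior Dirichlet(10/3, 20/3, 7/5, 13, 17/3)
obs 11: x=0 → posterior Dirichlet(13/3, 20/3, 7/5, 13, 17/3)
obs 12: x=1 → posterior Dirichlet(13/3, 23/3, 7/5, 13, 17/3)
obs 13: x=4 → posterior Dirichlet(13/3, 23/3, 7/5, 13, 20/3)
obs 14: x=3 → posterior Dirichlet(13/3, 23/3, 7/5, 14, 20/3)

k = 4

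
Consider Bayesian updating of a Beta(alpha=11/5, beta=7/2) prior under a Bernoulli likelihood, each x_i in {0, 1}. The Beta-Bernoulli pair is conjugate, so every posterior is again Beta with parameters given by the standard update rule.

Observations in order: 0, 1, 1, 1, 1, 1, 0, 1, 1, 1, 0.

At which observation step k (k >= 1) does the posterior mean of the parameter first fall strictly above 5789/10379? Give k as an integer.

k = 5

obs 1: x=0 → posterior Beta(11/5, 9/2)
obs 2: x=1 → posterior Beta(16/5, 9/2)
obs 3: x=1 → posterior Beta(21/5, 9/2)
obs 4: x=1 → posterior Beta(26/5, 9/2)
obs 5: x=1 → posterior Beta(31/5, 9/2)
obs 6: x=1 → posterior Beta(36/5, 9/2)
obs 7: x=0 → posterior Beta(36/5, 11/2)
obs 8: x=1 → posterior Beta(41/5, 11/2)
obs 9: x=1 → posterior Beta(46/5, 11/2)
obs 10: x=1 → posterior Beta(51/5, 11/2)
obs 11: x=0 → posterior Beta(51/5, 13/2)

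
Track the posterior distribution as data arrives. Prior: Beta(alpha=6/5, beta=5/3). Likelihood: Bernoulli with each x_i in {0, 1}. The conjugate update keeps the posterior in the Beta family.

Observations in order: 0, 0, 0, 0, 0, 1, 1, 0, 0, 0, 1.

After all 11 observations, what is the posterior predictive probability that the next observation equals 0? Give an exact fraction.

obs 1: x=0 → posterior Beta(6/5, 8/3)
obs 2: x=0 → posterior Beta(6/5, 11/3)
obs 3: x=0 → posterior Beta(6/5, 14/3)
obs 4: x=0 → posterior Beta(6/5, 17/3)
obs 5: x=0 → posterior Beta(6/5, 20/3)
obs 6: x=1 → posterior Beta(11/5, 20/3)
obs 7: x=1 → posterior Beta(16/5, 20/3)
obs 8: x=0 → posterior Beta(16/5, 23/3)
obs 9: x=0 → posterior Beta(16/5, 26/3)
obs 10: x=0 → posterior Beta(16/5, 29/3)
obs 11: x=1 → posterior Beta(21/5, 29/3)

145/208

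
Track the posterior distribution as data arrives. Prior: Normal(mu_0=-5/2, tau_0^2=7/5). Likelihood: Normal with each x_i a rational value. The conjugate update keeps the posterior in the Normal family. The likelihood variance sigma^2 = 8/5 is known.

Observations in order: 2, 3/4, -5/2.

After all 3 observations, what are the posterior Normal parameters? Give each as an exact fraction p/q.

obs 1: x=2 → posterior Normal(-2/5, 56/75)
obs 2: x=3/4 → posterior Normal(-3/88, 28/55)
obs 3: x=-5/2 → posterior Normal(-73/116, 56/145)

mu_0=-73/116, tau_0^2=56/145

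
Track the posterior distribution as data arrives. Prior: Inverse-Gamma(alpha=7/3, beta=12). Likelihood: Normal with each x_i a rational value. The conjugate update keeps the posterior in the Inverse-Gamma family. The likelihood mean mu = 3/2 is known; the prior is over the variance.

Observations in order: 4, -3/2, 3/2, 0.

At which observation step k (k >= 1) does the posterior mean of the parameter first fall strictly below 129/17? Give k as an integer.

obs 1: x=4 → posterior Inverse-Gamma(17/6, 121/8)
obs 2: x=-3/2 → posterior Inverse-Gamma(10/3, 157/8)
obs 3: x=3/2 → posterior Inverse-Gamma(23/6, 157/8)
obs 4: x=0 → posterior Inverse-Gamma(13/3, 83/4)

k = 3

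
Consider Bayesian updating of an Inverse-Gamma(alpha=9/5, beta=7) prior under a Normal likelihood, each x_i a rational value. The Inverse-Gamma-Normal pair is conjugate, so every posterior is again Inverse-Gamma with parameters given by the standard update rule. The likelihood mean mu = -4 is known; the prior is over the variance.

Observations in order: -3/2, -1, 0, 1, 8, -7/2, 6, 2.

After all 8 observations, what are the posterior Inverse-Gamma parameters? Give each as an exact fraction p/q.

alpha=29/5, beta=701/4

obs 1: x=-3/2 → posterior Inverse-Gamma(23/10, 81/8)
obs 2: x=-1 → posterior Inverse-Gamma(14/5, 117/8)
obs 3: x=0 → posterior Inverse-Gamma(33/10, 181/8)
obs 4: x=1 → posterior Inverse-Gamma(19/5, 281/8)
obs 5: x=8 → posterior Inverse-Gamma(43/10, 857/8)
obs 6: x=-7/2 → posterior Inverse-Gamma(24/5, 429/4)
obs 7: x=6 → posterior Inverse-Gamma(53/10, 629/4)
obs 8: x=2 → posterior Inverse-Gamma(29/5, 701/4)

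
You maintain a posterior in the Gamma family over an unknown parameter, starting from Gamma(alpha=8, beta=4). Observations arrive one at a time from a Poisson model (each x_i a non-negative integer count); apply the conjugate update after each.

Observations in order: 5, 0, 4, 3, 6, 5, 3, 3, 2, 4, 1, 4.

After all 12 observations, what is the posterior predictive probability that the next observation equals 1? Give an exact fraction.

obs 1: x=5 → posterior Gamma(13, 5)
obs 2: x=0 → posterior Gamma(13, 6)
obs 3: x=4 → posterior Gamma(17, 7)
obs 4: x=3 → posterior Gamma(20, 8)
obs 5: x=6 → posterior Gamma(26, 9)
obs 6: x=5 → posterior Gamma(31, 10)
obs 7: x=3 → posterior Gamma(34, 11)
obs 8: x=3 → posterior Gamma(37, 12)
obs 9: x=2 → posterior Gamma(39, 13)
obs 10: x=4 → posterior Gamma(43, 14)
obs 11: x=1 → posterior Gamma(44, 15)
obs 12: x=4 → posterior Gamma(48, 16)

301300883298560676664117892313967987972913061334273656619008/1958831807773342257691221904789587637189069813834520650586897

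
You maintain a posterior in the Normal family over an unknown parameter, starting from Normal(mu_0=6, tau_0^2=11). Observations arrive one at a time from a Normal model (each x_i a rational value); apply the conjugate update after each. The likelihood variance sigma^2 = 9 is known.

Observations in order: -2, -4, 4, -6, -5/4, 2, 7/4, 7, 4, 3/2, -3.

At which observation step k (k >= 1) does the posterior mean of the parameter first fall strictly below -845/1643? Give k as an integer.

obs 1: x=-2 → posterior Normal(8/5, 99/20)
obs 2: x=-4 → posterior Normal(-12/31, 99/31)
obs 3: x=4 → posterior Normal(16/21, 33/14)
obs 4: x=-6 → posterior Normal(-34/53, 99/53)
obs 5: x=-5/4 → posterior Normal(-191/256, 99/64)
obs 6: x=2 → posterior Normal(-103/300, 33/25)
obs 7: x=7/4 → posterior Normal(-13/172, 99/86)
obs 8: x=7 → posterior Normal(141/194, 99/97)
obs 9: x=4 → posterior Normal(229/216, 11/12)
obs 10: x=3/2 → posterior Normal(131/119, 99/119)
obs 11: x=-3 → posterior Normal(49/65, 99/130)

k = 4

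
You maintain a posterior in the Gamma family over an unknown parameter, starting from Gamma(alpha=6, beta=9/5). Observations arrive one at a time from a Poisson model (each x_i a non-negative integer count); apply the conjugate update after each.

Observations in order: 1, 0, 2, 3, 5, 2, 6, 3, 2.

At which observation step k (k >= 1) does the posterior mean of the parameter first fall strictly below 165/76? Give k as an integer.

obs 1: x=1 → posterior Gamma(7, 14/5)
obs 2: x=0 → posterior Gamma(7, 19/5)
obs 3: x=2 → posterior Gamma(9, 24/5)
obs 4: x=3 → posterior Gamma(12, 29/5)
obs 5: x=5 → posterior Gamma(17, 34/5)
obs 6: x=2 → posterior Gamma(19, 39/5)
obs 7: x=6 → posterior Gamma(25, 44/5)
obs 8: x=3 → posterior Gamma(28, 49/5)
obs 9: x=2 → posterior Gamma(30, 54/5)

k = 2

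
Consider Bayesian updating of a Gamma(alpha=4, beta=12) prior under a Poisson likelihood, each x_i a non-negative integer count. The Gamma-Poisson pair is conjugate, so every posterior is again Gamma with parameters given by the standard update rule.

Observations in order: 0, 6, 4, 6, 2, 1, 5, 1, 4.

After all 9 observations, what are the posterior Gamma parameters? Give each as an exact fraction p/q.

alpha=33, beta=21

obs 1: x=0 → posterior Gamma(4, 13)
obs 2: x=6 → posterior Gamma(10, 14)
obs 3: x=4 → posterior Gamma(14, 15)
obs 4: x=6 → posterior Gamma(20, 16)
obs 5: x=2 → posterior Gamma(22, 17)
obs 6: x=1 → posterior Gamma(23, 18)
obs 7: x=5 → posterior Gamma(28, 19)
obs 8: x=1 → posterior Gamma(29, 20)
obs 9: x=4 → posterior Gamma(33, 21)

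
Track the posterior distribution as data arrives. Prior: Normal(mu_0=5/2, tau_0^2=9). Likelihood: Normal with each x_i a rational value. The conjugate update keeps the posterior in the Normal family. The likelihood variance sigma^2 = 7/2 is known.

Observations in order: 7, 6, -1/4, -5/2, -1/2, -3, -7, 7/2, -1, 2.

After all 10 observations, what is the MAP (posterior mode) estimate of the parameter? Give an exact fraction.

obs 1: x=7 → posterior Normal(287/50, 63/25)
obs 2: x=6 → posterior Normal(503/86, 63/43)
obs 3: x=-1/4 → posterior Normal(247/61, 63/61)
obs 4: x=-5/2 → posterior Normal(202/79, 63/79)
obs 5: x=-1/2 → posterior Normal(193/97, 63/97)
obs 6: x=-3 → posterior Normal(139/115, 63/115)
obs 7: x=-7 → posterior Normal(13/133, 9/19)
obs 8: x=7/2 → posterior Normal(76/151, 63/151)
obs 9: x=-1 → posterior Normal(58/169, 63/169)
obs 10: x=2 → posterior Normal(94/187, 63/187)

94/187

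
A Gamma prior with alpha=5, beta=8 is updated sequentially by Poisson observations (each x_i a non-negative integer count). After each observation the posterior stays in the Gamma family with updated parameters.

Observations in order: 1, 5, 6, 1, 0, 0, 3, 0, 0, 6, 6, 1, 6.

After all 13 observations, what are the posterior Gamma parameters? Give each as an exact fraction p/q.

obs 1: x=1 → posterior Gamma(6, 9)
obs 2: x=5 → posterior Gamma(11, 10)
obs 3: x=6 → posterior Gamma(17, 11)
obs 4: x=1 → posterior Gamma(18, 12)
obs 5: x=0 → posterior Gamma(18, 13)
obs 6: x=0 → posterior Gamma(18, 14)
obs 7: x=3 → posterior Gamma(21, 15)
obs 8: x=0 → posterior Gamma(21, 16)
obs 9: x=0 → posterior Gamma(21, 17)
obs 10: x=6 → posterior Gamma(27, 18)
obs 11: x=6 → posterior Gamma(33, 19)
obs 12: x=1 → posterior Gamma(34, 20)
obs 13: x=6 → posterior Gamma(40, 21)

alpha=40, beta=21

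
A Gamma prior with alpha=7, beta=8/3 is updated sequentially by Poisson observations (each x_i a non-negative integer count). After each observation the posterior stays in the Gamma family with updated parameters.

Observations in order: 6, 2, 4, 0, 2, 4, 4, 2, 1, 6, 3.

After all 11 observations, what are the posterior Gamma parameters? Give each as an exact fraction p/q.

alpha=41, beta=41/3

obs 1: x=6 → posterior Gamma(13, 11/3)
obs 2: x=2 → posterior Gamma(15, 14/3)
obs 3: x=4 → posterior Gamma(19, 17/3)
obs 4: x=0 → posterior Gamma(19, 20/3)
obs 5: x=2 → posterior Gamma(21, 23/3)
obs 6: x=4 → posterior Gamma(25, 26/3)
obs 7: x=4 → posterior Gamma(29, 29/3)
obs 8: x=2 → posterior Gamma(31, 32/3)
obs 9: x=1 → posterior Gamma(32, 35/3)
obs 10: x=6 → posterior Gamma(38, 38/3)
obs 11: x=3 → posterior Gamma(41, 41/3)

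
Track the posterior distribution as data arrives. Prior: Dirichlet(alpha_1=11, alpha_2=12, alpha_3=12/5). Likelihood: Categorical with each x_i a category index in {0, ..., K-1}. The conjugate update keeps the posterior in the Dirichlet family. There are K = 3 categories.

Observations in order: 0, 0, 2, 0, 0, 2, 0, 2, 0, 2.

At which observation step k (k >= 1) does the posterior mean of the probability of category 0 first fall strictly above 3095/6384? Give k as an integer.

k = 5

obs 1: x=0 → posterior Dirichlet(12, 12, 12/5)
obs 2: x=0 → posterior Dirichlet(13, 12, 12/5)
obs 3: x=2 → posterior Dirichlet(13, 12, 17/5)
obs 4: x=0 → posterior Dirichlet(14, 12, 17/5)
obs 5: x=0 → posterior Dirichlet(15, 12, 17/5)
obs 6: x=2 → posterior Dirichlet(15, 12, 22/5)
obs 7: x=0 → posterior Dirichlet(16, 12, 22/5)
obs 8: x=2 → posterior Dirichlet(16, 12, 27/5)
obs 9: x=0 → posterior Dirichlet(17, 12, 27/5)
obs 10: x=2 → posterior Dirichlet(17, 12, 32/5)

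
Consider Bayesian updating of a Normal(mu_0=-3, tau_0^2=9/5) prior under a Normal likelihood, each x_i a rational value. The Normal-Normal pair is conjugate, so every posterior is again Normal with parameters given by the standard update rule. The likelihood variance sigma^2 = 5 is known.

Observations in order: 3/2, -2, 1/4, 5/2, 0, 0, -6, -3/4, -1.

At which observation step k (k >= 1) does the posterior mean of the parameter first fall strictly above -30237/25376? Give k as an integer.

obs 1: x=3/2 → posterior Normal(-123/68, 45/34)
obs 2: x=-2 → posterior Normal(-159/86, 45/43)
obs 3: x=1/4 → posterior Normal(-309/208, 45/52)
obs 4: x=5/2 → posterior Normal(-219/244, 45/61)
obs 5: x=0 → posterior Normal(-219/280, 9/14)
obs 6: x=0 → posterior Normal(-219/316, 45/79)
obs 7: x=-6 → posterior Normal(-435/352, 45/88)
obs 8: x=-3/4 → posterior Normal(-231/194, 45/97)
obs 9: x=-1 → posterior Normal(-249/212, 45/106)

k = 4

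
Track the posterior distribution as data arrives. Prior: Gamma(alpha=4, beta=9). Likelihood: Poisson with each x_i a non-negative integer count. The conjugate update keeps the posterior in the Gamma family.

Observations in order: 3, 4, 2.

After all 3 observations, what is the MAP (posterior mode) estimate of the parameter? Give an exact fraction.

obs 1: x=3 → posterior Gamma(7, 10)
obs 2: x=4 → posterior Gamma(11, 11)
obs 3: x=2 → posterior Gamma(13, 12)

1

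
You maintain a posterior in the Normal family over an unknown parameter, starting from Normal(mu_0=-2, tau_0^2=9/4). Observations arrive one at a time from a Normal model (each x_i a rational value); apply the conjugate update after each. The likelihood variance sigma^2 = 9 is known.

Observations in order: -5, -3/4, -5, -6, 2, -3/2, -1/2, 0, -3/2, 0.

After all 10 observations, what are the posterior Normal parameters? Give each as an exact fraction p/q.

mu_0=-15/8, tau_0^2=9/14

obs 1: x=-5 → posterior Normal(-13/5, 9/5)
obs 2: x=-3/4 → posterior Normal(-55/24, 3/2)
obs 3: x=-5 → posterior Normal(-75/28, 9/7)
obs 4: x=-6 → posterior Normal(-99/32, 9/8)
obs 5: x=2 → posterior Normal(-91/36, 1)
obs 6: x=-3/2 → posterior Normal(-97/40, 9/10)
obs 7: x=-1/2 → posterior Normal(-9/4, 9/11)
obs 8: x=0 → posterior Normal(-33/16, 3/4)
obs 9: x=-3/2 → posterior Normal(-105/52, 9/13)
obs 10: x=0 → posterior Normal(-15/8, 9/14)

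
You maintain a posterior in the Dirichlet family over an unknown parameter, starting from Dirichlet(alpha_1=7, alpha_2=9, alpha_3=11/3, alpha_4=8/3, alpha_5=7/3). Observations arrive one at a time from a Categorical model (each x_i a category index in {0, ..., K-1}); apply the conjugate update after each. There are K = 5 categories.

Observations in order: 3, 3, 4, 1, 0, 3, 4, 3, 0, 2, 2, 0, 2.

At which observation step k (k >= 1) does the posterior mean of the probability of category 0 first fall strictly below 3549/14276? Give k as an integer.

obs 1: x=3 → posterior Dirichlet(7, 9, 11/3, 11/3, 7/3)
obs 2: x=3 → posterior Dirichlet(7, 9, 11/3, 14/3, 7/3)
obs 3: x=4 → posterior Dirichlet(7, 9, 11/3, 14/3, 10/3)
obs 4: x=1 → posterior Dirichlet(7, 10, 11/3, 14/3, 10/3)
obs 5: x=0 → posterior Dirichlet(8, 10, 11/3, 14/3, 10/3)
obs 6: x=3 → posterior Dirichlet(8, 10, 11/3, 17/3, 10/3)
obs 7: x=4 → posterior Dirichlet(8, 10, 11/3, 17/3, 13/3)
obs 8: x=3 → posterior Dirichlet(8, 10, 11/3, 20/3, 13/3)
obs 9: x=0 → posterior Dirichlet(9, 10, 11/3, 20/3, 13/3)
obs 10: x=2 → posterior Dirichlet(9, 10, 14/3, 20/3, 13/3)
obs 11: x=2 → posterior Dirichlet(9, 10, 17/3, 20/3, 13/3)
obs 12: x=0 → posterior Dirichlet(10, 10, 17/3, 20/3, 13/3)
obs 13: x=2 → posterior Dirichlet(10, 10, 20/3, 20/3, 13/3)

k = 4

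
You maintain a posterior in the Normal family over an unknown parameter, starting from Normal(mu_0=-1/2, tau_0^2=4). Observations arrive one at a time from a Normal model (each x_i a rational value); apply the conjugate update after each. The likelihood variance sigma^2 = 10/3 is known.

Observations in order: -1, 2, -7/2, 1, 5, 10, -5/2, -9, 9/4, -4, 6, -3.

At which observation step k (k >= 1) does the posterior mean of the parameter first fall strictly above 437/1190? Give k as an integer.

k = 5

obs 1: x=-1 → posterior Normal(-17/22, 20/11)
obs 2: x=2 → posterior Normal(7/34, 20/17)
obs 3: x=-7/2 → posterior Normal(-35/46, 20/23)
obs 4: x=1 → posterior Normal(-23/58, 20/29)
obs 5: x=5 → posterior Normal(37/70, 4/7)
obs 6: x=10 → posterior Normal(157/82, 20/41)
obs 7: x=-5/2 → posterior Normal(127/94, 20/47)
obs 8: x=-9 → posterior Normal(19/106, 20/53)
obs 9: x=9/4 → posterior Normal(23/59, 20/59)
obs 10: x=-4 → posterior Normal(-1/65, 4/13)
obs 11: x=6 → posterior Normal(35/71, 20/71)
obs 12: x=-3 → posterior Normal(17/77, 20/77)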